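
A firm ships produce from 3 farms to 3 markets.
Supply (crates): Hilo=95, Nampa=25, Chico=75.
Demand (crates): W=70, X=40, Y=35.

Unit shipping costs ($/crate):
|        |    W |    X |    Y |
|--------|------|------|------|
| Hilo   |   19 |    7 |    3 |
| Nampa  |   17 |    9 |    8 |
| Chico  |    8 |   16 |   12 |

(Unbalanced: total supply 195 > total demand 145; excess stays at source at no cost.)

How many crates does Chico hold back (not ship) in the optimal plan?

Minimum-cost shipments:
  Hilo to X: 40 × $7 = $280
  Hilo to Y: 35 × $3 = $105
  Chico to W: 70 × $8 = $560
Total cost = $945.
Chico ships 70 of its 75, leaving 5.

5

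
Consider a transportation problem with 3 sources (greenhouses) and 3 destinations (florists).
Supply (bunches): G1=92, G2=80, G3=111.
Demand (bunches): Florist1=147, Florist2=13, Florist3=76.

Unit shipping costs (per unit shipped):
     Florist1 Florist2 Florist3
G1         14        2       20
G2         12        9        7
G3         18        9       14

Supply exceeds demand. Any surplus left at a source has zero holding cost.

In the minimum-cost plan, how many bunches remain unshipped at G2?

An optimal plan:
  G1->Florist1: 79 bunches
  G1->Florist2: 13 bunches
  G2->Florist1: 4 bunches
  G2->Florist3: 76 bunches
  G3->Florist1: 64 bunches
Total cost = 2864.
G2 ships 80 of its 80, leaving 0.

0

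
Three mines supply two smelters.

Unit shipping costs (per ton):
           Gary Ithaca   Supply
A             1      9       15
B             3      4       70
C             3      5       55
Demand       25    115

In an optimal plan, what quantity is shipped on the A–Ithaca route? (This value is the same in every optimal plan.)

Solving gives:
  A–Gary: 15 tons
  B–Ithaca: 70 tons
  C–Gary: 10 tons
  C–Ithaca: 45 tons
Total cost = 550.
The route A→Ithaca is not used.

0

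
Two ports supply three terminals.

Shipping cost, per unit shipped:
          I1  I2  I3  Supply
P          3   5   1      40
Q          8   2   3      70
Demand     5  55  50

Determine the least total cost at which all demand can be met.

One minimum-cost allocation:
  P–I1: 5 × 3 = 15
  P–I3: 35 × 1 = 35
  Q–I2: 55 × 2 = 110
  Q–I3: 15 × 3 = 45
Total = 15 + 35 + 110 + 45 = 205.

205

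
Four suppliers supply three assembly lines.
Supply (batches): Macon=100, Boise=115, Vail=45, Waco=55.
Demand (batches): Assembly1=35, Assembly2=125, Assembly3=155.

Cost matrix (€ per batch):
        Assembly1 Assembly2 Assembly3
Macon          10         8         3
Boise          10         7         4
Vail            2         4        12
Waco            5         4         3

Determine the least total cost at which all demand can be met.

An optimal shipping plan:
  Macon->Assembly3: 100 batches
  Boise->Assembly2: 60 batches
  Boise->Assembly3: 55 batches
  Vail->Assembly1: 35 batches
  Vail->Assembly2: 10 batches
  Waco->Assembly2: 55 batches
Total cost = €1270.
(Supply check: Macon ships 100; Boise ships 115; Vail ships 45; Waco ships 55.)

1270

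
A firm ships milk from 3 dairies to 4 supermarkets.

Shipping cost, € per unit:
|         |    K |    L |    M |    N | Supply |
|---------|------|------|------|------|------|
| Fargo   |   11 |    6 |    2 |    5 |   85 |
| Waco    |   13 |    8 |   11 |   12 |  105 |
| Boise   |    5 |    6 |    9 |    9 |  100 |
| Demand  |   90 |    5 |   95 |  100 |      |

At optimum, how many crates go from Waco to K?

0

The minimum-cost plan:
  Fargo to M: 85 crates
  Waco to L: 5 crates
  Waco to M: 10 crates
  Waco to N: 90 crates
  Boise to K: 90 crates
  Boise to N: 10 crates
Total cost = €1940.
The route Waco→K is not used.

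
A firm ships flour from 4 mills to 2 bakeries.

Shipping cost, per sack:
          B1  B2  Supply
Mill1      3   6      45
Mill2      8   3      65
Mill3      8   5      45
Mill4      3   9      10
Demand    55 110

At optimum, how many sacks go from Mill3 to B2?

45

Solving gives:
  Mill1->B1: 45 sacks
  Mill2->B2: 65 sacks
  Mill3->B2: 45 sacks
  Mill4->B1: 10 sacks
Total cost = 585.
So Mill3→B2 carries 45 sacks.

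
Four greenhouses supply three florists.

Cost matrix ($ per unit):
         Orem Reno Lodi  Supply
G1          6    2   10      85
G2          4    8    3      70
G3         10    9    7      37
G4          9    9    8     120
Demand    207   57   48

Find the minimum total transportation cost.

Optimal allocation:
  G1->Orem: 28 × $6 = $168
  G1->Reno: 57 × $2 = $114
  G2->Orem: 70 × $4 = $280
  G3->Lodi: 37 × $7 = $259
  G4->Orem: 109 × $9 = $981
  G4->Lodi: 11 × $8 = $88
Total = 168 + 114 + 280 + 259 + 981 + 88 = $1890.

1890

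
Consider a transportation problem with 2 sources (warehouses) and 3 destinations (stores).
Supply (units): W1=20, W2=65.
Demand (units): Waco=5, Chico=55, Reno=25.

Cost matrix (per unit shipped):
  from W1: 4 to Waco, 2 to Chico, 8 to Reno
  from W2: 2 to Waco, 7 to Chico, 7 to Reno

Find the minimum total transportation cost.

Optimal allocation:
  W1–Chico: 20 × 2 = 40
  W2–Waco: 5 × 2 = 10
  W2–Chico: 35 × 7 = 245
  W2–Reno: 25 × 7 = 175
Total = 40 + 10 + 245 + 175 = 470.

470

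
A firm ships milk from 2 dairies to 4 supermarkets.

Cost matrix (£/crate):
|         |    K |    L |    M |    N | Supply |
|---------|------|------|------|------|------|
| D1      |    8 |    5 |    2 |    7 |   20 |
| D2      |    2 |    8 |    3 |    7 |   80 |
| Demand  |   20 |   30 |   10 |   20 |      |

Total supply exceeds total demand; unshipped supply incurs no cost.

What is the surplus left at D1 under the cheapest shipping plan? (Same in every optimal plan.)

Minimum-cost shipments:
  D1 to L: 20 × £5 = £100
  D2 to K: 20 × £2 = £40
  D2 to L: 10 × £8 = £80
  D2 to M: 10 × £3 = £30
  D2 to N: 20 × £7 = £140
Total cost = £390.
D1 ships 20 of its 20, leaving 0.

0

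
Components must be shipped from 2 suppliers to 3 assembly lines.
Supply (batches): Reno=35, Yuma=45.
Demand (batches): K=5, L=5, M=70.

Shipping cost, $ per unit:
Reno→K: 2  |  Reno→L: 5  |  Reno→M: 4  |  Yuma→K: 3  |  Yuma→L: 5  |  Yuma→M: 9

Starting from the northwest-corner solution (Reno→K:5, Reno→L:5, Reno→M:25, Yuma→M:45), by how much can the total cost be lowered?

Current plan cost = 5·2 + 5·5 + 25·4 + 45·9 = $540.
Optimal plan:
  Reno→M: 35 × $4 = $140
  Yuma→K: 5 × $3 = $15
  Yuma→L: 5 × $5 = $25
  Yuma→M: 35 × $9 = $315
Optimal cost = $495.
Saving = 540 − 495 = $45.

45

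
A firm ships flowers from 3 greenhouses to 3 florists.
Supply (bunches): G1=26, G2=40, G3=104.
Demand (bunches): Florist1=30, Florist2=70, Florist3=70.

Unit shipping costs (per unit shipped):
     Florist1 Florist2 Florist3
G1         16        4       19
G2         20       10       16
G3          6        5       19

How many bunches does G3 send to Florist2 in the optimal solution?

44

Optimal shipments:
  G1->Florist2: 26 × 4 = 104
  G2->Florist3: 40 × 16 = 640
  G3->Florist1: 30 × 6 = 180
  G3->Florist2: 44 × 5 = 220
  G3->Florist3: 30 × 19 = 570
Total cost = 1714.
So G3→Florist2 carries 44 bunches.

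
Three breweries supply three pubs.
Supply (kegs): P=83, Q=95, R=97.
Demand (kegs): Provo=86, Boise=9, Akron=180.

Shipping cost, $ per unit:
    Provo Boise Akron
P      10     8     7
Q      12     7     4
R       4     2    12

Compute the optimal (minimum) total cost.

An optimal shipping plan:
  P→Akron: 83 × $7 = $581
  Q→Akron: 95 × $4 = $380
  R→Provo: 86 × $4 = $344
  R→Boise: 9 × $2 = $18
  R→Akron: 2 × $12 = $24
Total = 581 + 380 + 344 + 18 + 24 = $1347.
(Supply check: P ships 83; Q ships 95; R ships 97.)

1347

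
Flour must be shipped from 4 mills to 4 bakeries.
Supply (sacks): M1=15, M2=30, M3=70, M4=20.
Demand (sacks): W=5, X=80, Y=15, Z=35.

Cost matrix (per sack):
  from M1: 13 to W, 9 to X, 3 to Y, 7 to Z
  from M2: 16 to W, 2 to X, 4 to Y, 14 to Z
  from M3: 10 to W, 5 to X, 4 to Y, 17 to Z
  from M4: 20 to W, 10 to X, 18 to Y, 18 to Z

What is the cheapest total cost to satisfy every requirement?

A cheapest plan:
  M1–Z: 15 × 7 = 105
  M2–X: 30 × 2 = 60
  M3–W: 5 × 10 = 50
  M3–X: 50 × 5 = 250
  M3–Y: 15 × 4 = 60
  M4–Z: 20 × 18 = 360
Total = 105 + 60 + 50 + 250 + 60 + 360 = 885.
(Supply check: M1 ships 15; M2 ships 30; M3 ships 70; M4 ships 20.)

885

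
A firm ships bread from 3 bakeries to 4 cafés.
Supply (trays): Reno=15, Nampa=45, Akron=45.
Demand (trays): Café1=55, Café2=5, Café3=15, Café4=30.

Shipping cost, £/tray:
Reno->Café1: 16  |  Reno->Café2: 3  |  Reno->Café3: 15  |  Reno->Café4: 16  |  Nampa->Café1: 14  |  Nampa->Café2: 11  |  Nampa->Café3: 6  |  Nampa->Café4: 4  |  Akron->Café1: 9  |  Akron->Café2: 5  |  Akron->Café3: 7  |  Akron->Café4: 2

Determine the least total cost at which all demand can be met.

A cheapest plan:
  Reno→Café1: 10 trays
  Reno→Café2: 5 trays
  Nampa→Café3: 15 trays
  Nampa→Café4: 30 trays
  Akron→Café1: 45 trays
Total cost = £790.

790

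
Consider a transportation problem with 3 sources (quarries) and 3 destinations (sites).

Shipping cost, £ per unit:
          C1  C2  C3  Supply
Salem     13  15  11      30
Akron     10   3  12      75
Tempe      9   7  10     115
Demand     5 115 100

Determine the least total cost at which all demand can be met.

One minimum-cost allocation:
  Salem–C3: 30 × £11 = £330
  Akron–C2: 75 × £3 = £225
  Tempe–C1: 5 × £9 = £45
  Tempe–C2: 40 × £7 = £280
  Tempe–C3: 70 × £10 = £700
Total = 330 + 225 + 45 + 280 + 700 = £1580.

1580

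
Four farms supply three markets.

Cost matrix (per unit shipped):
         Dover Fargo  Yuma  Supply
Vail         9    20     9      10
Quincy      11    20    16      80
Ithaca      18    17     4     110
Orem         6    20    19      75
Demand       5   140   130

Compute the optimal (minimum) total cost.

3520

One minimum-cost allocation:
  Vail–Yuma: 10 × 9 = 90
  Quincy–Fargo: 70 × 20 = 1400
  Quincy–Yuma: 10 × 16 = 160
  Ithaca–Yuma: 110 × 4 = 440
  Orem–Dover: 5 × 6 = 30
  Orem–Fargo: 70 × 20 = 1400
Total = 90 + 1400 + 160 + 440 + 30 + 1400 = 3520.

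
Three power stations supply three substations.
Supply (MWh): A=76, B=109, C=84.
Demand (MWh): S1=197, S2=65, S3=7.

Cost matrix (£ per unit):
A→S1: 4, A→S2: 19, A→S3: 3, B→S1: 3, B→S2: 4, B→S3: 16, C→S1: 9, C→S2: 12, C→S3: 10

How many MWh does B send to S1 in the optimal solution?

44

Optimal shipments:
  A->S1: 69 MWh
  A->S3: 7 MWh
  B->S1: 44 MWh
  B->S2: 65 MWh
  C->S1: 84 MWh
Total cost = £1445.
So B→S1 carries 44 MWh.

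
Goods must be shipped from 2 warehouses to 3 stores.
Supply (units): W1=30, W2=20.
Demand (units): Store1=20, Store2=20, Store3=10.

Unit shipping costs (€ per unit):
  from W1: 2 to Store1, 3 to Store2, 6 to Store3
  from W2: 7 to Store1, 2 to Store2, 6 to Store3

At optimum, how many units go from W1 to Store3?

10

Optimal shipments:
  W1–Store1: 20 units
  W1–Store3: 10 units
  W2–Store2: 20 units
Total cost = €140.
So W1→Store3 carries 10 units.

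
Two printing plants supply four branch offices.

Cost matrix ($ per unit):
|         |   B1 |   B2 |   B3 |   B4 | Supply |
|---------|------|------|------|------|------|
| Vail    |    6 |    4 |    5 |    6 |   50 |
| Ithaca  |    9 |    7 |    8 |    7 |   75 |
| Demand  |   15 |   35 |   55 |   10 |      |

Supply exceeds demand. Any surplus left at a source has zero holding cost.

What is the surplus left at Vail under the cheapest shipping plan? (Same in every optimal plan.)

0

An optimal plan:
  Vail–B3: 50 × $5 = $250
  Ithaca–B1: 15 × $9 = $135
  Ithaca–B2: 35 × $7 = $245
  Ithaca–B3: 5 × $8 = $40
  Ithaca–B4: 10 × $7 = $70
Total cost = $740.
Vail ships 50 of its 50, leaving 0.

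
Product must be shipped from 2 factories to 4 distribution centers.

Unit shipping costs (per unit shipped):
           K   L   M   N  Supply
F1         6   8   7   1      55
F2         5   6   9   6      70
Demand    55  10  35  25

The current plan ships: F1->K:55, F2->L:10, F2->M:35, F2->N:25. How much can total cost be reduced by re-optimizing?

Current plan cost = 55·6 + 10·6 + 35·9 + 25·6 = 855.
Optimal plan:
  F1–M: 30 × 7 = 210
  F1–N: 25 × 1 = 25
  F2–K: 55 × 5 = 275
  F2–L: 10 × 6 = 60
  F2–M: 5 × 9 = 45
Optimal cost = 615.
Saving = 855 − 615 = 240.

240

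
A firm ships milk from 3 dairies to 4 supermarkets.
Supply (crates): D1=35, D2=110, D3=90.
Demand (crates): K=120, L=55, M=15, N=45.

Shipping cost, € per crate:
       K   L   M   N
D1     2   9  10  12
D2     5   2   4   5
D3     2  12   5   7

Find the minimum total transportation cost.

One minimum-cost allocation:
  D1→K: 35 × €2 = €70
  D2→L: 55 × €2 = €110
  D2→M: 10 × €4 = €40
  D2→N: 45 × €5 = €225
  D3→K: 85 × €2 = €170
  D3→M: 5 × €5 = €25
Total = 70 + 110 + 40 + 225 + 170 + 25 = €640.
(Supply check: D1 ships 35; D2 ships 110; D3 ships 90.)

640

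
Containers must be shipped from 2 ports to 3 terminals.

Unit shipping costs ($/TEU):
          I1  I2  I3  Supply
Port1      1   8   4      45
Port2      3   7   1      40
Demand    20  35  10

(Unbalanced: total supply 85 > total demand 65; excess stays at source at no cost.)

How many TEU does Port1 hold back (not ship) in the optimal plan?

An optimal plan:
  Port1–I1: 20 × $1 = $20
  Port1–I2: 5 × $8 = $40
  Port2–I2: 30 × $7 = $210
  Port2–I3: 10 × $1 = $10
Total cost = $280.
Port1 ships 25 of its 45, leaving 20.

20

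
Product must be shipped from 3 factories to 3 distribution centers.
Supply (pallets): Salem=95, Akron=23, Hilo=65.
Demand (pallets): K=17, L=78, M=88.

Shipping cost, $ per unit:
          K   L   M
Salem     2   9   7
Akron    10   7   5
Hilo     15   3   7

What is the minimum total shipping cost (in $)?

One minimum-cost allocation:
  Salem–K: 17 × $2 = $34
  Salem–L: 13 × $9 = $117
  Salem–M: 65 × $7 = $455
  Akron–M: 23 × $5 = $115
  Hilo–L: 65 × $3 = $195
Total = 34 + 117 + 455 + 115 + 195 = $916.

916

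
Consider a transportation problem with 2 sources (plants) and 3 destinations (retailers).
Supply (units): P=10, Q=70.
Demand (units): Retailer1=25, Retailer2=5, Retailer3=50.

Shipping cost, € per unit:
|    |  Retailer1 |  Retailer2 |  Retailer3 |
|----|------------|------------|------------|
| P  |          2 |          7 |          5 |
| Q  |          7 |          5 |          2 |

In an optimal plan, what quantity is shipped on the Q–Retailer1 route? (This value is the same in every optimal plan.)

The minimum-cost plan:
  P to Retailer1: 10 × €2 = €20
  Q to Retailer1: 15 × €7 = €105
  Q to Retailer2: 5 × €5 = €25
  Q to Retailer3: 50 × €2 = €100
Total cost = €250.
So Q→Retailer1 carries 15 units.

15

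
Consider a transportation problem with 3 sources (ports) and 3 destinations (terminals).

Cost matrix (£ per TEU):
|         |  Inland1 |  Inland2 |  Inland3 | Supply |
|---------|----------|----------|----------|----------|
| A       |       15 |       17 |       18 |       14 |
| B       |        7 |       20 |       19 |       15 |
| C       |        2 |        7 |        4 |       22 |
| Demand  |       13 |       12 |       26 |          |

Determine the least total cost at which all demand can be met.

Optimal allocation:
  A–Inland2: 12 × £17 = £204
  A–Inland3: 2 × £18 = £36
  B–Inland1: 13 × £7 = £91
  B–Inland3: 2 × £19 = £38
  C–Inland3: 22 × £4 = £88
Total = 204 + 36 + 91 + 38 + 88 = £457.

457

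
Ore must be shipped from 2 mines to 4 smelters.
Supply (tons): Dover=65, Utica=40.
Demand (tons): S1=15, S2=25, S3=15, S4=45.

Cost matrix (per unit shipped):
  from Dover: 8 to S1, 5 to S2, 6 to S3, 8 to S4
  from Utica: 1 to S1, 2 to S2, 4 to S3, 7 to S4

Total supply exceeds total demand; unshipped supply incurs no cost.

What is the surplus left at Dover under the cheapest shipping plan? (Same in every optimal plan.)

Minimum-cost shipments:
  Dover to S3: 15 × 6 = 90
  Dover to S4: 45 × 8 = 360
  Utica to S1: 15 × 1 = 15
  Utica to S2: 25 × 2 = 50
Total cost = 515.
Dover ships 60 of its 65, leaving 5.

5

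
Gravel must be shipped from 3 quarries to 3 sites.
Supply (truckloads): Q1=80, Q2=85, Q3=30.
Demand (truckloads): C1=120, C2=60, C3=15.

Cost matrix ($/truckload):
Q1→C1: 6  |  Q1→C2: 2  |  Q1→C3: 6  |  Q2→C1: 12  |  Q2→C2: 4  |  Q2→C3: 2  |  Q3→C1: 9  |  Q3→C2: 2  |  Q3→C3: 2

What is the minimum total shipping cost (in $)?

An optimal shipping plan:
  Q1–C1: 80 × $6 = $480
  Q2–C1: 10 × $12 = $120
  Q2–C2: 60 × $4 = $240
  Q2–C3: 15 × $2 = $30
  Q3–C1: 30 × $9 = $270
Total = 480 + 120 + 240 + 30 + 270 = $1140.

1140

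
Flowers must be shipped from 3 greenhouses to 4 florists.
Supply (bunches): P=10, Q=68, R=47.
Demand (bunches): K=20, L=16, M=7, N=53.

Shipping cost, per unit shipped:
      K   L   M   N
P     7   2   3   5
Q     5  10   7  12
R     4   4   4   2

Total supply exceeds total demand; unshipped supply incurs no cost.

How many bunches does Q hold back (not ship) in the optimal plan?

Minimum-cost shipments:
  P–L: 10 × 2 = 20
  Q–K: 20 × 5 = 100
  Q–L: 6 × 10 = 60
  Q–M: 7 × 7 = 49
  Q–N: 6 × 12 = 72
  R–N: 47 × 2 = 94
Total cost = 395.
Q ships 39 of its 68, leaving 29.

29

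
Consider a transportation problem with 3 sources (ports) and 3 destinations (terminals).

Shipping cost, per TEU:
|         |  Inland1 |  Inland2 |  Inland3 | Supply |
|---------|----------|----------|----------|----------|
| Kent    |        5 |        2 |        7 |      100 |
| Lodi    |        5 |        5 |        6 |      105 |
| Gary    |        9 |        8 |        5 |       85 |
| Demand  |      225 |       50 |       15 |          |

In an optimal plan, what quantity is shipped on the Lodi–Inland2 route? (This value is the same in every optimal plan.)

The minimum-cost plan:
  Kent->Inland1: 50 × 5 = 250
  Kent->Inland2: 50 × 2 = 100
  Lodi->Inland1: 105 × 5 = 525
  Gary->Inland1: 70 × 9 = 630
  Gary->Inland3: 15 × 5 = 75
Total cost = 1580.
The route Lodi→Inland2 is not used.

0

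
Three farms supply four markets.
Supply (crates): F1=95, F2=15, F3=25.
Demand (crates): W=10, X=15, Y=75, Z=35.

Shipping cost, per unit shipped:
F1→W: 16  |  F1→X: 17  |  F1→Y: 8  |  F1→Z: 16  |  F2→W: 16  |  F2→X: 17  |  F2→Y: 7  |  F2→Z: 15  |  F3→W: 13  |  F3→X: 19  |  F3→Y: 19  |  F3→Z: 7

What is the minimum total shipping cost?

1335

An optimal shipping plan:
  F1 to W: 10 crates
  F1 to X: 15 crates
  F1 to Y: 60 crates
  F1 to Z: 10 crates
  F2 to Y: 15 crates
  F3 to Z: 25 crates
Total cost = 1335.
(Supply check: F1 ships 95; F2 ships 15; F3 ships 25.)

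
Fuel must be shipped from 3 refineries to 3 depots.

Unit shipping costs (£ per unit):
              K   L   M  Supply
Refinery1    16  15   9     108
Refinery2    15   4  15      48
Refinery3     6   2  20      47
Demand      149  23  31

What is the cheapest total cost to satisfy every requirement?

Optimal allocation:
  Refinery1→K: 77 kL
  Refinery1→M: 31 kL
  Refinery2→K: 25 kL
  Refinery2→L: 23 kL
  Refinery3→K: 47 kL
Total cost = £2260.
(Supply check: Refinery1 ships 108; Refinery2 ships 48; Refinery3 ships 47.)

2260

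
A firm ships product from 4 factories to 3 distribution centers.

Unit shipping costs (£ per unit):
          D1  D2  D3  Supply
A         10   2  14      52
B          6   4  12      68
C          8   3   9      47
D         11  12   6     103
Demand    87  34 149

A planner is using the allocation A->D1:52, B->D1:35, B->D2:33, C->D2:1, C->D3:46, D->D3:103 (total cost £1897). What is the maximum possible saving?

201

Current plan cost = 52·10 + 35·6 + 33·4 + 1·3 + 46·9 + 103·6 = £1897.
Optimal plan:
  A→D1: 18 × £10 = £180
  A→D2: 34 × £2 = £68
  B→D1: 68 × £6 = £408
  C→D1: 1 × £8 = £8
  C→D3: 46 × £9 = £414
  D→D3: 103 × £6 = £618
Optimal cost = £1696.
Saving = 1897 − 1696 = £201.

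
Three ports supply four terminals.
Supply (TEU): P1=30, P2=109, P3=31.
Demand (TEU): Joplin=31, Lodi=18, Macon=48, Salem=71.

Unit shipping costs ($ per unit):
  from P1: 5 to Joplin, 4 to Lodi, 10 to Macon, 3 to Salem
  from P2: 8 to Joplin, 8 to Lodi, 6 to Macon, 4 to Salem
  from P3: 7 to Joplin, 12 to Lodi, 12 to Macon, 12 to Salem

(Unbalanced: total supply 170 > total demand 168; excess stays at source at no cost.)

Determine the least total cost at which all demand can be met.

Optimal allocation:
  P1→Joplin: 2 × $5 = $10
  P1→Lodi: 18 × $4 = $72
  P1→Salem: 10 × $3 = $30
  P2→Macon: 48 × $6 = $288
  P2→Salem: 61 × $4 = $244
  P3→Joplin: 29 × $7 = $203
Total = 10 + 72 + 30 + 288 + 244 + 203 = $847.
(Supply check: P1 ships 30; P2 ships 109; P3 ships 29.)

847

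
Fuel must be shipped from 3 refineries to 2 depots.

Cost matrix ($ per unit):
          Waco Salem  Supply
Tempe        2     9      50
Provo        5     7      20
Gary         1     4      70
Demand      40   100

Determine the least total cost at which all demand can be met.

590

One minimum-cost allocation:
  Tempe->Waco: 40 × $2 = $80
  Tempe->Salem: 10 × $9 = $90
  Provo->Salem: 20 × $7 = $140
  Gary->Salem: 70 × $4 = $280
Total = 80 + 90 + 140 + 280 = $590.
(Supply check: Tempe ships 50; Provo ships 20; Gary ships 70.)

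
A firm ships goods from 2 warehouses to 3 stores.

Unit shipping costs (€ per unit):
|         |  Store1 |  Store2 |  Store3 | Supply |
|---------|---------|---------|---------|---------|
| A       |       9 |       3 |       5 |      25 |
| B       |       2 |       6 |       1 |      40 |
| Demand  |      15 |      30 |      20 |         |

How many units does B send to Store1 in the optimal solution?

15

Optimal shipments:
  A→Store2: 25 units
  B→Store1: 15 units
  B→Store2: 5 units
  B→Store3: 20 units
Total cost = €155.
So B→Store1 carries 15 units.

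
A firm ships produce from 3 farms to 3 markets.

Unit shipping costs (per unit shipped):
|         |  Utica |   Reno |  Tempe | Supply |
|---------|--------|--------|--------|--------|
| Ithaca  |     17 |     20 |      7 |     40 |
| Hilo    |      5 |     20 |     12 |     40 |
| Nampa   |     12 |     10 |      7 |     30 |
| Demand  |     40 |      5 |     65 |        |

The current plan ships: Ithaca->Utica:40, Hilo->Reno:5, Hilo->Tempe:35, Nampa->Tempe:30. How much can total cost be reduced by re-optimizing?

705

Current plan cost = 40·17 + 5·20 + 35·12 + 30·7 = 1410.
Optimal plan:
  Ithaca–Tempe: 40 crates
  Hilo–Utica: 40 crates
  Nampa–Reno: 5 crates
  Nampa–Tempe: 25 crates
Optimal cost = 705.
Saving = 1410 − 705 = 705.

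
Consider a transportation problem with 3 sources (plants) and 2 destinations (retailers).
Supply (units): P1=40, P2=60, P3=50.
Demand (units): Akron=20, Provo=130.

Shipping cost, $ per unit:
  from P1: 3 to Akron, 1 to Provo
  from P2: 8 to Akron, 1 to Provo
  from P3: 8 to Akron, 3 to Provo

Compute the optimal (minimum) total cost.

290

Optimal allocation:
  P1 to Akron: 20 × $3 = $60
  P1 to Provo: 20 × $1 = $20
  P2 to Provo: 60 × $1 = $60
  P3 to Provo: 50 × $3 = $150
Total = 60 + 20 + 60 + 150 = $290.
(Supply check: P1 ships 40; P2 ships 60; P3 ships 50.)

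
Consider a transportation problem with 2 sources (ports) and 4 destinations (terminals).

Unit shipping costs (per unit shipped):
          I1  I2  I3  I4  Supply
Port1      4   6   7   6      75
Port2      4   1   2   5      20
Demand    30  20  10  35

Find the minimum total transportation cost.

420

Optimal allocation:
  Port1 to I1: 30 × 4 = 120
  Port1 to I2: 10 × 6 = 60
  Port1 to I4: 35 × 6 = 210
  Port2 to I2: 10 × 1 = 10
  Port2 to I3: 10 × 2 = 20
Total = 120 + 60 + 210 + 10 + 20 = 420.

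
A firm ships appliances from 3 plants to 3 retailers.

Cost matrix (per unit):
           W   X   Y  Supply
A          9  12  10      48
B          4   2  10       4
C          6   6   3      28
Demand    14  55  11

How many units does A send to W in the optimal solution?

Optimal shipments:
  A to W: 14 × 9 = 126
  A to X: 34 × 12 = 408
  B to X: 4 × 2 = 8
  C to X: 17 × 6 = 102
  C to Y: 11 × 3 = 33
Total cost = 677.
So A→W carries 14 units.

14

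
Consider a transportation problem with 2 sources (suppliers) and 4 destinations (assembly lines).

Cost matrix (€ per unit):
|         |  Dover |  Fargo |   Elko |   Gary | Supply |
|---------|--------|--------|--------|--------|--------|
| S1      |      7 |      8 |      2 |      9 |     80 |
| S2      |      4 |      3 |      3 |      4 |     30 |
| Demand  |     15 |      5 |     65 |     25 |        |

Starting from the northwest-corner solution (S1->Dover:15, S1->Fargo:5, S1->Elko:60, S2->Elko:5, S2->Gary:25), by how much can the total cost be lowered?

Current plan cost = 15·7 + 5·8 + 60·2 + 5·3 + 25·4 = €380.
Optimal plan:
  S1->Dover: 15 × €7 = €105
  S1->Elko: 65 × €2 = €130
  S2->Fargo: 5 × €3 = €15
  S2->Gary: 25 × €4 = €100
Optimal cost = €350.
Saving = 380 − 350 = €30.

30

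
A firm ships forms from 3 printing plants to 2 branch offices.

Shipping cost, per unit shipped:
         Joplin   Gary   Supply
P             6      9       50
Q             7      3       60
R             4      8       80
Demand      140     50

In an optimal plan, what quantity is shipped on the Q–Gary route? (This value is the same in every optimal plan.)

50

Solving gives:
  P to Joplin: 50 × 6 = 300
  Q to Joplin: 10 × 7 = 70
  Q to Gary: 50 × 3 = 150
  R to Joplin: 80 × 4 = 320
Total cost = 840.
So Q→Gary carries 50 boxes.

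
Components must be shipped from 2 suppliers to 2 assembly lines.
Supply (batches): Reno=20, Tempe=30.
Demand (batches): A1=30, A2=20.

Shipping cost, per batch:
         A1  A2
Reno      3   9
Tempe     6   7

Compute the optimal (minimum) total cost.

260

Optimal allocation:
  Reno–A1: 20 batches
  Tempe–A1: 10 batches
  Tempe–A2: 20 batches
Total cost = 260.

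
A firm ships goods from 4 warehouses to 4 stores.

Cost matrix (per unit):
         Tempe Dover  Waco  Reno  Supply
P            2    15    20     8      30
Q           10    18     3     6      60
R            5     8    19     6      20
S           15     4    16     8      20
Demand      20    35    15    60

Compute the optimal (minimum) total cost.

One minimum-cost allocation:
  P->Tempe: 20 × 2 = 40
  P->Reno: 10 × 8 = 80
  Q->Waco: 15 × 3 = 45
  Q->Reno: 45 × 6 = 270
  R->Dover: 15 × 8 = 120
  R->Reno: 5 × 6 = 30
  S->Dover: 20 × 4 = 80
Total = 40 + 80 + 45 + 270 + 120 + 30 + 80 = 665.

665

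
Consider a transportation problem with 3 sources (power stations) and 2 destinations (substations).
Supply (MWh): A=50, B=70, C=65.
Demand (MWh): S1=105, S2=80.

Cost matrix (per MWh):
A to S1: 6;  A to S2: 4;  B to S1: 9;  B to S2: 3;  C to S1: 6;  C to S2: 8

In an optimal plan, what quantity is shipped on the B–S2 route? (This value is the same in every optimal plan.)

Solving gives:
  A–S1: 40 × 6 = 240
  A–S2: 10 × 4 = 40
  B–S2: 70 × 3 = 210
  C–S1: 65 × 6 = 390
Total cost = 880.
So B→S2 carries 70 MWh.

70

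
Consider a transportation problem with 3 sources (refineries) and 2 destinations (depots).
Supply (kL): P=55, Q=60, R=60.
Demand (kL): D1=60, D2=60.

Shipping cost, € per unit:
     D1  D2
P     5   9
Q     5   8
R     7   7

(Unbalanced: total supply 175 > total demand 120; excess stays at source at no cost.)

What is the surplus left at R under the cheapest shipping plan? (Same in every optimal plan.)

0

Minimum-cost shipments:
  Q->D1: 60 kL
  R->D2: 60 kL
Total cost = €720.
R ships 60 of its 60, leaving 0.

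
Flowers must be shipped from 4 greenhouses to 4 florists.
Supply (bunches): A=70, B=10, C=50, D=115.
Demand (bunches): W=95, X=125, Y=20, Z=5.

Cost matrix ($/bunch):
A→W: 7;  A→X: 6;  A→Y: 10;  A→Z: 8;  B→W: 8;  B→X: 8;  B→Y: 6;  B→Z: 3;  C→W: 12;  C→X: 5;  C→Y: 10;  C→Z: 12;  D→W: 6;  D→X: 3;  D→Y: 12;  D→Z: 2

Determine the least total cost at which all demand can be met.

1265

Optimal allocation:
  A–W: 70 bunches
  B–Y: 10 bunches
  C–X: 40 bunches
  C–Y: 10 bunches
  D–W: 25 bunches
  D–X: 85 bunches
  D–Z: 5 bunches
Total cost = $1265.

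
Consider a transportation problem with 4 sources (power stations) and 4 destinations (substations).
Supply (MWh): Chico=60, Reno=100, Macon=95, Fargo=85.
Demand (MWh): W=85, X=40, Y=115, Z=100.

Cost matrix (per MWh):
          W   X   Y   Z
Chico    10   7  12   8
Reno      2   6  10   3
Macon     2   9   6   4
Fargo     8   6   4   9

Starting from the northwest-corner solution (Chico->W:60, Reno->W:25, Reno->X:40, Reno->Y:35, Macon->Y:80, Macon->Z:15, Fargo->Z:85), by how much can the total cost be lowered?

Current plan cost = 60·10 + 25·2 + 40·6 + 35·10 + 80·6 + 15·4 + 85·9 = 2545.
Optimal plan:
  Chico–X: 40 × 7 = 280
  Chico–Z: 20 × 8 = 160
  Reno–W: 20 × 2 = 40
  Reno–Z: 80 × 3 = 240
  Macon–W: 65 × 2 = 130
  Macon–Y: 30 × 6 = 180
  Fargo–Y: 85 × 4 = 340
Optimal cost = 1370.
Saving = 2545 − 1370 = 1175.

1175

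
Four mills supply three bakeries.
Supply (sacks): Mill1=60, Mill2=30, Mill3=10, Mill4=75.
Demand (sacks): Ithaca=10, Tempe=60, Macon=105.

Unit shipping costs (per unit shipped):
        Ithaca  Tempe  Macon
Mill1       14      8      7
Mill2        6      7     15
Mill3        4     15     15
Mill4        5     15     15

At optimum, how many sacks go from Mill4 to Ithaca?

0

Solving gives:
  Mill1->Macon: 60 sacks
  Mill2->Tempe: 30 sacks
  Mill3->Ithaca: 10 sacks
  Mill4->Tempe: 30 sacks
  Mill4->Macon: 45 sacks
Total cost = 1795.
The route Mill4→Ithaca is not used.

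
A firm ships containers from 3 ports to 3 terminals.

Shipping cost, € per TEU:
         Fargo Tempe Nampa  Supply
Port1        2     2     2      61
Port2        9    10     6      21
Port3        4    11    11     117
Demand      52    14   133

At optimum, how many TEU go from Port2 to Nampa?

Optimal shipments:
  Port1–Nampa: 61 × €2 = €122
  Port2–Nampa: 21 × €6 = €126
  Port3–Fargo: 52 × €4 = €208
  Port3–Tempe: 14 × €11 = €154
  Port3–Nampa: 51 × €11 = €561
Total cost = €1171.
So Port2→Nampa carries 21 TEU.

21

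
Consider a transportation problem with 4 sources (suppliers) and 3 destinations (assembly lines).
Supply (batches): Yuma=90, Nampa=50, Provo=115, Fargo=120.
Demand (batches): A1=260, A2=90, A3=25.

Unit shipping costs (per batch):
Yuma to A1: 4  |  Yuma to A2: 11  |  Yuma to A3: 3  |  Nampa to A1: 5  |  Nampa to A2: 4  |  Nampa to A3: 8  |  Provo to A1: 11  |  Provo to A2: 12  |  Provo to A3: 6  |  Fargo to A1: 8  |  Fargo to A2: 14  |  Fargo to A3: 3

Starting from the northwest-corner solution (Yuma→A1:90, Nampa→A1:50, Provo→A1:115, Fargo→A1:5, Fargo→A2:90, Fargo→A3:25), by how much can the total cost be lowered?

550

Current plan cost = 90·4 + 50·5 + 115·11 + 5·8 + 90·14 + 25·3 = 3250.
Optimal plan:
  Yuma→A1: 90 × 4 = 360
  Nampa→A2: 50 × 4 = 200
  Provo→A1: 75 × 11 = 825
  Provo→A2: 40 × 12 = 480
  Fargo→A1: 95 × 8 = 760
  Fargo→A3: 25 × 3 = 75
Optimal cost = 2700.
Saving = 3250 − 2700 = 550.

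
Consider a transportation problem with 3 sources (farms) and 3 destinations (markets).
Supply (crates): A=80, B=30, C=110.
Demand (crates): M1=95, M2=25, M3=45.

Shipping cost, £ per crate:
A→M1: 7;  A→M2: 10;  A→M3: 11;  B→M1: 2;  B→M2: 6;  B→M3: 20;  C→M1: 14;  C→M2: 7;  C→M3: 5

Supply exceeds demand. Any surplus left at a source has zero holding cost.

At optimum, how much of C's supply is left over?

An optimal plan:
  A->M1: 65 × £7 = £455
  B->M1: 30 × £2 = £60
  C->M2: 25 × £7 = £175
  C->M3: 45 × £5 = £225
Total cost = £915.
C ships 70 of its 110, leaving 40.

40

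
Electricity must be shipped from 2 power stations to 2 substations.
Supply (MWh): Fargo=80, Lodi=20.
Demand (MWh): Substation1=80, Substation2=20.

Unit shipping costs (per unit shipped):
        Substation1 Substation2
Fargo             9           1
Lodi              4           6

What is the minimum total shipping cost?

640

Optimal allocation:
  Fargo→Substation1: 60 × 9 = 540
  Fargo→Substation2: 20 × 1 = 20
  Lodi→Substation1: 20 × 4 = 80
Total = 540 + 20 + 80 = 640.
(Supply check: Fargo ships 80; Lodi ships 20.)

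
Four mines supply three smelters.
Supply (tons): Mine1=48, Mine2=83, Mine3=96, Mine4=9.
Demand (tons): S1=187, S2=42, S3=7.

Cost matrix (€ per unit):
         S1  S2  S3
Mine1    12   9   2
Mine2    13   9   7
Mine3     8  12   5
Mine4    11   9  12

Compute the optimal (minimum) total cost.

2284

Optimal allocation:
  Mine1 to S1: 41 × €12 = €492
  Mine1 to S3: 7 × €2 = €14
  Mine2 to S1: 41 × €13 = €533
  Mine2 to S2: 42 × €9 = €378
  Mine3 to S1: 96 × €8 = €768
  Mine4 to S1: 9 × €11 = €99
Total = 492 + 14 + 533 + 378 + 768 + 99 = €2284.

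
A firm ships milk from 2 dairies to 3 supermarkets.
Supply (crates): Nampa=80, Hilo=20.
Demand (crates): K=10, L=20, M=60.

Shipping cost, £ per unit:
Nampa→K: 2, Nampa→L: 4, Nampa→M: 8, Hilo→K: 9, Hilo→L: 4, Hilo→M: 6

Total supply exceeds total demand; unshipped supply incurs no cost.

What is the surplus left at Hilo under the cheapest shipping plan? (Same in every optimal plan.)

Minimum-cost shipments:
  Nampa to K: 10 × £2 = £20
  Nampa to L: 20 × £4 = £80
  Nampa to M: 40 × £8 = £320
  Hilo to M: 20 × £6 = £120
Total cost = £540.
Hilo ships 20 of its 20, leaving 0.

0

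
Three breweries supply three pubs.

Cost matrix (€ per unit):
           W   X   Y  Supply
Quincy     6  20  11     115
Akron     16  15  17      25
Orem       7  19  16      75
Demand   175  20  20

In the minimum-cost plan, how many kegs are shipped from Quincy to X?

The minimum-cost plan:
  Quincy to W: 100 × €6 = €600
  Quincy to Y: 15 × €11 = €165
  Akron to X: 20 × €15 = €300
  Akron to Y: 5 × €17 = €85
  Orem to W: 75 × €7 = €525
Total cost = €1675.
The route Quincy→X is not used.

0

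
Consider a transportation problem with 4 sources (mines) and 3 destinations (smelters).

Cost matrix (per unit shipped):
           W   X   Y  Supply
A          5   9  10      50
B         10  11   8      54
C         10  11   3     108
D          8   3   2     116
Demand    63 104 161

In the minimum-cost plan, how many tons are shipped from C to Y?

The minimum-cost plan:
  A–W: 50 tons
  B–W: 13 tons
  B–Y: 41 tons
  C–Y: 108 tons
  D–X: 104 tons
  D–Y: 12 tons
Total cost = 1368.
So C→Y carries 108 tons.

108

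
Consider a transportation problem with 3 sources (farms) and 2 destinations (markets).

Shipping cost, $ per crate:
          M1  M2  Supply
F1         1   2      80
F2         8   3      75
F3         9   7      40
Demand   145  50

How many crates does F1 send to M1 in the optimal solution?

80

The minimum-cost plan:
  F1→M1: 80 × $1 = $80
  F2→M1: 25 × $8 = $200
  F2→M2: 50 × $3 = $150
  F3→M1: 40 × $9 = $360
Total cost = $790.
So F1→M1 carries 80 crates.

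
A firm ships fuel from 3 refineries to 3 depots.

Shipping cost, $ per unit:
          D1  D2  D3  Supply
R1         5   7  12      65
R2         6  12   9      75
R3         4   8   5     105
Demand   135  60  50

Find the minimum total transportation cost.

Optimal allocation:
  R1 to D1: 5 kL
  R1 to D2: 60 kL
  R2 to D1: 75 kL
  R3 to D1: 55 kL
  R3 to D3: 50 kL
Total cost = $1365.

1365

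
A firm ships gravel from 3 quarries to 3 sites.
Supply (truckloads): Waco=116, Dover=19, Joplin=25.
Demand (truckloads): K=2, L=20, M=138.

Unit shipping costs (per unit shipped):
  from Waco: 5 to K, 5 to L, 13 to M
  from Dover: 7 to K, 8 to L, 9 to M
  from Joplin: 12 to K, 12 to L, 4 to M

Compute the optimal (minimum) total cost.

1603

A cheapest plan:
  Waco–K: 2 × 5 = 10
  Waco–L: 20 × 5 = 100
  Waco–M: 94 × 13 = 1222
  Dover–M: 19 × 9 = 171
  Joplin–M: 25 × 4 = 100
Total = 10 + 100 + 1222 + 171 + 100 = 1603.
(Supply check: Waco ships 116; Dover ships 19; Joplin ships 25.)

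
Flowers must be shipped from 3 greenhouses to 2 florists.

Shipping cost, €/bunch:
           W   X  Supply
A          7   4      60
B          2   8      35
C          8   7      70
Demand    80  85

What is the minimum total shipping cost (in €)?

A cheapest plan:
  A–X: 60 × €4 = €240
  B–W: 35 × €2 = €70
  C–W: 45 × €8 = €360
  C–X: 25 × €7 = €175
Total = 240 + 70 + 360 + 175 = €845.
(Supply check: A ships 60; B ships 35; C ships 70.)

845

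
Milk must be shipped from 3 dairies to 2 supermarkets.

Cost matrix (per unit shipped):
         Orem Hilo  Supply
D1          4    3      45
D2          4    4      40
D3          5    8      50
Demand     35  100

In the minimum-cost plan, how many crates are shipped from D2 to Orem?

Optimal shipments:
  D1->Hilo: 45 crates
  D2->Hilo: 40 crates
  D3->Orem: 35 crates
  D3->Hilo: 15 crates
Total cost = 590.
The route D2→Orem is not used.

0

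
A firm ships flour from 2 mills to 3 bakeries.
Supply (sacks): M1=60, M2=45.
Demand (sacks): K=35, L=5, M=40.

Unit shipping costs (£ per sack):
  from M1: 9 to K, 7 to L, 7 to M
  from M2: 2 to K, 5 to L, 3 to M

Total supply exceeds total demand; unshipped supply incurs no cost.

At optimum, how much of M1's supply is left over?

An optimal plan:
  M1→L: 5 sacks
  M1→M: 30 sacks
  M2→K: 35 sacks
  M2→M: 10 sacks
Total cost = £345.
M1 ships 35 of its 60, leaving 25.

25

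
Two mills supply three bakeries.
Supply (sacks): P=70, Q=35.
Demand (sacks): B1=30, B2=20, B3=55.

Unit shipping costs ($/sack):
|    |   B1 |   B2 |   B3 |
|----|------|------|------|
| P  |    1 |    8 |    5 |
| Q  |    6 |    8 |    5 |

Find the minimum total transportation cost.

A cheapest plan:
  P to B1: 30 × $1 = $30
  P to B2: 20 × $8 = $160
  P to B3: 20 × $5 = $100
  Q to B3: 35 × $5 = $175
Total = 30 + 160 + 100 + 175 = $465.

465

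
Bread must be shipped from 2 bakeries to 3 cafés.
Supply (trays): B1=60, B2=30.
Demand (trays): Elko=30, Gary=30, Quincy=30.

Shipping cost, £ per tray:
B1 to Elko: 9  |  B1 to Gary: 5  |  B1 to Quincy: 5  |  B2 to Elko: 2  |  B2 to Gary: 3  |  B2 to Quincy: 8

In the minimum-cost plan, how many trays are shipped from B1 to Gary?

The minimum-cost plan:
  B1 to Gary: 30 × £5 = £150
  B1 to Quincy: 30 × £5 = £150
  B2 to Elko: 30 × £2 = £60
Total cost = £360.
So B1→Gary carries 30 trays.

30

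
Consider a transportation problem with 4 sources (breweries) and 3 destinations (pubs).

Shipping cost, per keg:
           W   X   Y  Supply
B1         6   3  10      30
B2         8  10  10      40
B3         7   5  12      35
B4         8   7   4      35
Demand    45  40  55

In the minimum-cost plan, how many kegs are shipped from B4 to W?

Optimal shipments:
  B1–X: 30 kegs
  B2–W: 20 kegs
  B2–Y: 20 kegs
  B3–W: 25 kegs
  B3–X: 10 kegs
  B4–Y: 35 kegs
Total cost = 815.
The route B4→W is not used.

0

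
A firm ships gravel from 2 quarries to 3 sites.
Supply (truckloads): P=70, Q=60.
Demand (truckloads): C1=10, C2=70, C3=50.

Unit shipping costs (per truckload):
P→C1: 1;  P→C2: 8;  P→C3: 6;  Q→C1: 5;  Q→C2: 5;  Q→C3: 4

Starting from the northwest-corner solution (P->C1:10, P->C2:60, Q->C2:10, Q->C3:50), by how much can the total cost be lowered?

50

Current plan cost = 10·1 + 60·8 + 10·5 + 50·4 = 740.
Optimal plan:
  P to C1: 10 × 1 = 10
  P to C2: 10 × 8 = 80
  P to C3: 50 × 6 = 300
  Q to C2: 60 × 5 = 300
Optimal cost = 690.
Saving = 740 − 690 = 50.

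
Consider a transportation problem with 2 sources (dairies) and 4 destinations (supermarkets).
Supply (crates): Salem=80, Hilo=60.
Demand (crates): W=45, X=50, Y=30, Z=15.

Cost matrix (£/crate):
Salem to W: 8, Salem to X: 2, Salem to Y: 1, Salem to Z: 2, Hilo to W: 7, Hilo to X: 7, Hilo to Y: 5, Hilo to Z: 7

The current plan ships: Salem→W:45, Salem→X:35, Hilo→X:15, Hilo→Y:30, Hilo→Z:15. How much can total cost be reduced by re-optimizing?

255

Current plan cost = 45·8 + 35·2 + 15·7 + 30·5 + 15·7 = £790.
Optimal plan:
  Salem to X: 50 crates
  Salem to Y: 15 crates
  Salem to Z: 15 crates
  Hilo to W: 45 crates
  Hilo to Y: 15 crates
Optimal cost = £535.
Saving = 790 − 535 = £255.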